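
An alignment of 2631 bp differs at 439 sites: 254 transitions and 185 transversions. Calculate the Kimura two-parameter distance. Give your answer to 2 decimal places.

P = 254/2631 ≈ 0.096541 and Q = 185/2631 ≈ 0.070315.
Under the Kimura two-parameter model, d = −½ ln(1 − 2P − Q) − ¼ ln(1 − 2Q).
1 − 2P − Q = 0.736603, giving −½ ln(0.736603) = 0.152853.
1 − 2Q = 0.85937, giving −¼ ln(0.85937) = 0.037889.
d = 0.152853 + 0.037889 = 0.190742.

0.19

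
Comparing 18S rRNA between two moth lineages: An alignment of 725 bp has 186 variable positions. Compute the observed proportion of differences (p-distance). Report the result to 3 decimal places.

p = 186/725 = 0.256551… ≈ 0.257 (to 3 d.p.).

0.257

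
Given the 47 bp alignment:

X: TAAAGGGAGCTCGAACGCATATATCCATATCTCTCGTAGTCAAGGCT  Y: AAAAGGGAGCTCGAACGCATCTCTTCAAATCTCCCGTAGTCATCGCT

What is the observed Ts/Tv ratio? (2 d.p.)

0.33

Transitions are A↔G and C↔T; transversions are all other mismatches.
Transitions: 2. Transversions: 6.
R = 2/6 = 0.333333… ≈ 0.33 (to 2 d.p.).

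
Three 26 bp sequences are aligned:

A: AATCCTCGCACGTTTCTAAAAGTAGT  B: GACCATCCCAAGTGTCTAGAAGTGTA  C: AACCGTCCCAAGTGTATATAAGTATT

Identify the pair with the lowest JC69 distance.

B and C

A–B: 10/26 differ, p = 0.385, d = 0.539.
A–C: 8/26 differ, p = 0.308, d = 0.396.
B–C: 6/26 differ, p = 0.231, d = 0.276.
The smallest distance is between B and C.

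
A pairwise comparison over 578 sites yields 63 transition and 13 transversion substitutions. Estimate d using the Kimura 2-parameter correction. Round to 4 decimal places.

P = 63/578 ≈ 0.108997 and Q = 13/578 ≈ 0.022491.
Under the Kimura two-parameter model, d = −½ ln(1 − 2P − Q) − ¼ ln(1 − 2Q).
1 − 2P − Q = 0.759515, giving −½ ln(0.759515) = 0.137538.
1 − 2Q = 0.955018, giving −¼ ln(0.955018) = 0.011506.
d = 0.137538 + 0.011506 = 0.149044.

0.1490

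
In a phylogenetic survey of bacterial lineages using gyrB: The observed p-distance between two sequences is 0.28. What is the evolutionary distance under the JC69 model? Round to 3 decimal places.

0.351

d = −(3/4) ln(1 − 4p/3) = −0.75 ln(1 − 0.373333) = −0.75 ln(0.626667)
  = −0.75 × (-0.467340) = 0.350505 substitutions/site.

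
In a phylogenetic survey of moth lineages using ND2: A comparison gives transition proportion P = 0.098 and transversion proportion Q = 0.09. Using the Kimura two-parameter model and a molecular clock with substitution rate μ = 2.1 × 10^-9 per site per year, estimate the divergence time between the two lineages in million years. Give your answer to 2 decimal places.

51.92

Under the Kimura two-parameter model, d = −½ ln(1 − 2P − Q) − ¼ ln(1 − 2Q).
1 − 2P − Q = 0.714, giving −½ ln(0.714) = 0.168436.
1 − 2Q = 0.82, giving −¼ ln(0.82) = 0.049613.
d = 0.168436 + 0.049613 = 0.218049.
Under a molecular clock d = 2μt, so t = d/(2μ) = 0.218049 / (2 × 2.1 × 10^-9) = 51.92 million years.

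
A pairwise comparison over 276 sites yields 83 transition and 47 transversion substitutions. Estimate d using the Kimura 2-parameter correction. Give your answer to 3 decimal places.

P = 83/276 ≈ 0.300725 and Q = 47/276 ≈ 0.17029.
Under the Kimura two-parameter model, d = −½ ln(1 − 2P − Q) − ¼ ln(1 − 2Q).
1 − 2P − Q = 0.22826, giving −½ ln(0.22826) = 0.738635.
1 − 2Q = 0.65942, giving −¼ ln(0.65942) = 0.104099.
d = 0.738635 + 0.104099 = 0.842734.

0.843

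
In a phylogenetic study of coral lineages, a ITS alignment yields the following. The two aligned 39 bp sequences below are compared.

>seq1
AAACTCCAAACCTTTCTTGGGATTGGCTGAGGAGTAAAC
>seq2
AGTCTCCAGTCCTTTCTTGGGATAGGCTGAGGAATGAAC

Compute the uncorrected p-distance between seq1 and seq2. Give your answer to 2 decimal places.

The sequences differ at 7 of 39 positions (sites 2, 3, 9, 10, 24, 34, 36).
p = 7/39 = 0.179487… ≈ 0.18 (to 2 d.p.).

0.18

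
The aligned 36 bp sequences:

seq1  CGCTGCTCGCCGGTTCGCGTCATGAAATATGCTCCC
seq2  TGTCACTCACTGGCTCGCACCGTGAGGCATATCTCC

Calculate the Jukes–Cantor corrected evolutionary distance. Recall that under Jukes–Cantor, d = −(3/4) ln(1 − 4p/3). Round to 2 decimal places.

0.74

The sequences differ at 17 of 36 sites, so p = 17/36 ≈ 0.472222.
d = −(3/4) ln(1 − 4p/3) = −0.75 ln(1 − 0.629629) = −0.75 ln(0.370371)
  = −0.75 × (-0.993250) = 0.744938 substitutions/site.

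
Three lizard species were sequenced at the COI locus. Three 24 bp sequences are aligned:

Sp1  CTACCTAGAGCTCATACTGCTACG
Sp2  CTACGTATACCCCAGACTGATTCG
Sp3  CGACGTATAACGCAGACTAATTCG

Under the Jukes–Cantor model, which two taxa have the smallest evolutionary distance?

Sp2 and Sp3

Sp1–Sp2: 7/24 differ, p = 0.292, d = 0.369.
Sp1–Sp3: 9/24 differ, p = 0.375, d = 0.520.
Sp2–Sp3: 4/24 differ, p = 0.167, d = 0.188.
The smallest distance is between Sp2 and Sp3.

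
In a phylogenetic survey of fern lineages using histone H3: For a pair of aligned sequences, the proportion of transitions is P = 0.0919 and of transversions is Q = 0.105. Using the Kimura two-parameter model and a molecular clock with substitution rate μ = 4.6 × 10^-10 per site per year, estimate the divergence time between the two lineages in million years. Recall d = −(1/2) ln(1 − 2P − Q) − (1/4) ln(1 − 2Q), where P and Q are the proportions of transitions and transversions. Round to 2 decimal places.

Under the Kimura two-parameter model, d = −½ ln(1 − 2P − Q) − ¼ ln(1 − 2Q).
1 − 2P − Q = 0.7112, giving −½ ln(0.7112) = 0.170401.
1 − 2Q = 0.79, giving −¼ ln(0.79) = 0.058931.
d = 0.170401 + 0.058931 = 0.229332.
Under a molecular clock d = 2μt, so t = d/(2μ) = 0.229332 / (2 × 4.6 × 10^-10) = 249.27 million years.

249.27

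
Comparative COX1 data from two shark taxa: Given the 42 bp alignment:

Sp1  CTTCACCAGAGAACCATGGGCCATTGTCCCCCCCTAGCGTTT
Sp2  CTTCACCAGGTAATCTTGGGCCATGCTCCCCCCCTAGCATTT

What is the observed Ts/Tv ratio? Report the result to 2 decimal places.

Transitions are A↔G and C↔T; transversions are all other mismatches.
Transitions: 3. Transversions: 4.
R = 3/4 = 0.75.

0.75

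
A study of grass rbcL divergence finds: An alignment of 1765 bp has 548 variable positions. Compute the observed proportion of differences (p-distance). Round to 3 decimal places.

0.310

p = 548/1765 = 0.310481… ≈ 0.310 (to 3 d.p.).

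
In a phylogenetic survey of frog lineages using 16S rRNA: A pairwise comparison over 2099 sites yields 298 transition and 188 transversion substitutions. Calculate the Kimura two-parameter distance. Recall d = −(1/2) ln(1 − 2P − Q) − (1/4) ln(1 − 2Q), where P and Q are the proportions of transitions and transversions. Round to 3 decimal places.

0.283

P = 298/2099 ≈ 0.141972 and Q = 188/2099 ≈ 0.089566.
Under the Kimura two-parameter model, d = −½ ln(1 − 2P − Q) − ¼ ln(1 − 2Q).
1 − 2P − Q = 0.62649, giving −½ ln(0.62649) = 0.233811.
1 − 2Q = 0.820868, giving −¼ ln(0.820868) = 0.049348.
d = 0.233811 + 0.049348 = 0.283159.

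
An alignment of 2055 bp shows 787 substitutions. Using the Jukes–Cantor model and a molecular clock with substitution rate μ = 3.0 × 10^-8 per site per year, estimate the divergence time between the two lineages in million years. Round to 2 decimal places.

p = 787/2055 ≈ 0.382968.
d = −(3/4) ln(1 − 4p/3) = −0.75 ln(1 − 0.510624) = −0.75 ln(0.489376)
  = −0.75 × (-0.714624) = 0.535968 substitutions/site.
Under a molecular clock d = 2μt, so t = d/(2μ) = 0.535968 / (2 × 3.0 × 10^-8) = 8.93 million years.

8.93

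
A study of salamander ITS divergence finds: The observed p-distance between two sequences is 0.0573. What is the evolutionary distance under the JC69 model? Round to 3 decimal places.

d = −(3/4) ln(1 − 4p/3) = −0.75 ln(1 − 0.0764) = −0.75 ln(0.9236)
  = −0.75 × (-0.079476) = 0.059607 substitutions/site.

0.060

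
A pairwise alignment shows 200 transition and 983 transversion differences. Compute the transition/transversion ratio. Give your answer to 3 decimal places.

R = 200/983 = 0.203458… ≈ 0.203 (to 3 d.p.).

0.203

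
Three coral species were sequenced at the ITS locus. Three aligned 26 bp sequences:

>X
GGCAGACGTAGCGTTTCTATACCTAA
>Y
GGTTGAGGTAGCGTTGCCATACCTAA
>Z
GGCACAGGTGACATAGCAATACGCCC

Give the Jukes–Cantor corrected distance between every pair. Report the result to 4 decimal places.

d(X,Y) = 0.2222, d(X,Z) = 0.7166, d(Y,Z) = 0.7166

X–Y: 5/26 sites differ → p ≈ 0.192308, d = −0.75 ln(1 − 0.256411) = 0.222200 ≈ 0.2222.
X–Z: 12/26 sites differ → p ≈ 0.461538, d = −0.75 ln(1 − 0.615384) = 0.716632 ≈ 0.7166.
Y–Z: 12/26 sites differ → p ≈ 0.461538, d = −0.75 ln(1 − 0.615384) = 0.716632 ≈ 0.7166.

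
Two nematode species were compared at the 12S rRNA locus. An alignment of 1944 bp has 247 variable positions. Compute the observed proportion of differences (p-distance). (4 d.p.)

0.1271

p = 247/1944 = 0.127057… ≈ 0.1271 (to 4 d.p.).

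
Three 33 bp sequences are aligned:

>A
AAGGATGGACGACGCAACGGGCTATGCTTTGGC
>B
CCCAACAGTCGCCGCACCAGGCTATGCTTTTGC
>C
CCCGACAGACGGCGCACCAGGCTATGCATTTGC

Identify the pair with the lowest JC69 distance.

A–B: 11/33 differ, p = 0.333, d = 0.441.
A–C: 10/33 differ, p = 0.303, d = 0.388.
B–C: 4/33 differ, p = 0.121, d = 0.132.
The smallest distance is between B and C.

B and C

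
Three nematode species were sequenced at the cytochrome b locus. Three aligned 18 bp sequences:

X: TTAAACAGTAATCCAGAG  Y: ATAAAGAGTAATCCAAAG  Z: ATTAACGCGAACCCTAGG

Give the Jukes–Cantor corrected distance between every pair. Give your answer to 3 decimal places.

X–Y: 3/18 sites differ → p ≈ 0.166667, d = −0.75 ln(1 − 0.222223) = 0.188487 ≈ 0.188.
X–Z: 9/18 sites differ → p = 0.5, d = −0.75 ln(1 − 0.666667) = 0.823960 ≈ 0.824.
Y–Z: 8/18 sites differ → p ≈ 0.444444, d = −0.75 ln(1 − 0.592592) = 0.673455 ≈ 0.673.

d(X,Y) = 0.188, d(X,Z) = 0.824, d(Y,Z) = 0.673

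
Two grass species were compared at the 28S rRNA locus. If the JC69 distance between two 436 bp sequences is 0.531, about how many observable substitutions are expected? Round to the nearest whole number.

166

Invert JC69: p = (3/4)(1 − e^(−4d/3)) = 0.75 × (1 − e^(-0.708)) = 0.75 × (1 − 0.492628) = 0.380529.
Expected differing sites = pL ≈ 0.380529 × 436 = 165.910644 ≈ 166.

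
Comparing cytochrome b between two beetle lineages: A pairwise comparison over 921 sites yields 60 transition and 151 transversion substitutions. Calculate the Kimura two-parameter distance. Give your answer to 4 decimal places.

0.2736

P = 60/921 ≈ 0.065147 and Q = 151/921 ≈ 0.163952.
Under the Kimura two-parameter model, d = −½ ln(1 − 2P − Q) − ¼ ln(1 − 2Q).
1 − 2P − Q = 0.705754, giving −½ ln(0.705754) = 0.174244.
1 − 2Q = 0.672096, giving −¼ ln(0.672096) = 0.099339.
d = 0.174244 + 0.099339 = 0.273583.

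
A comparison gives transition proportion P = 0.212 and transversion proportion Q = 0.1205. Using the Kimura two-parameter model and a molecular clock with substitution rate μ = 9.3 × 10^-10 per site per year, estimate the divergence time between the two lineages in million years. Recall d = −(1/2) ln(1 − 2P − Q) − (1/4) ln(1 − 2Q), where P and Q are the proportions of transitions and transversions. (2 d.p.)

Under the Kimura two-parameter model, d = −½ ln(1 − 2P − Q) − ¼ ln(1 − 2Q).
1 − 2P − Q = 0.4555, giving −½ ln(0.4555) = 0.393180.
1 − 2Q = 0.759, giving −¼ ln(0.759) = 0.068938.
d = 0.393180 + 0.068938 = 0.462118.
Under a molecular clock d = 2μt, so t = d/(2μ) = 0.462118 / (2 × 9.3 × 10^-10) = 248.45 million years.

248.45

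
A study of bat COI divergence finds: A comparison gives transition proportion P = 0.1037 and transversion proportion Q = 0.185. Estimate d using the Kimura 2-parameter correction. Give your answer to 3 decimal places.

0.365

Under the Kimura two-parameter model, d = −½ ln(1 − 2P − Q) − ¼ ln(1 − 2Q).
1 − 2P − Q = 0.6076, giving −½ ln(0.6076) = 0.249119.
1 − 2Q = 0.63, giving −¼ ln(0.63) = 0.115509.
d = 0.249119 + 0.115509 = 0.364628.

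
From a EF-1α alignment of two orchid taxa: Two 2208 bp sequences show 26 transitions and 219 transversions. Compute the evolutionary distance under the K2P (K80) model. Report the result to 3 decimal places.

0.121

P = 26/2208 ≈ 0.011775 and Q = 219/2208 ≈ 0.099185.
Under the Kimura two-parameter model, d = −½ ln(1 − 2P − Q) − ¼ ln(1 − 2Q).
1 − 2P − Q = 0.877265, giving −½ ln(0.877265) = 0.065473.
1 − 2Q = 0.80163, giving −¼ ln(0.80163) = 0.055277.
d = 0.065473 + 0.055277 = 0.120750.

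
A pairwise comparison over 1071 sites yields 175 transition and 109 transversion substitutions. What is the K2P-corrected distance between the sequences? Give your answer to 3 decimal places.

0.337

P = 175/1071 ≈ 0.163399 and Q = 109/1071 ≈ 0.101774.
Under the Kimura two-parameter model, d = −½ ln(1 − 2P − Q) − ¼ ln(1 − 2Q).
1 − 2P − Q = 0.571428, giving −½ ln(0.571428) = 0.279808.
1 − 2Q = 0.796452, giving −¼ ln(0.796452) = 0.056897.
d = 0.279808 + 0.056897 = 0.336705.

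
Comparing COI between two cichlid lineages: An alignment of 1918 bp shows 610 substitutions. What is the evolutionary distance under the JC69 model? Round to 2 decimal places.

0.41

p = 610/1918 ≈ 0.31804.
d = −(3/4) ln(1 − 4p/3) = −0.75 ln(1 − 0.424053) = −0.75 ln(0.575947)
  = −0.75 × (-0.551740) = 0.413805 substitutions/site.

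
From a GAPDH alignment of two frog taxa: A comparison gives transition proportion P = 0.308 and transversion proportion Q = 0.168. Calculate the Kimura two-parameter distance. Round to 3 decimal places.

Under the Kimura two-parameter model, d = −½ ln(1 − 2P − Q) − ¼ ln(1 − 2Q).
1 − 2P − Q = 0.216, giving −½ ln(0.216) = 0.766238.
1 − 2Q = 0.664, giving −¼ ln(0.664) = 0.102368.
d = 0.766238 + 0.102368 = 0.868606.

0.869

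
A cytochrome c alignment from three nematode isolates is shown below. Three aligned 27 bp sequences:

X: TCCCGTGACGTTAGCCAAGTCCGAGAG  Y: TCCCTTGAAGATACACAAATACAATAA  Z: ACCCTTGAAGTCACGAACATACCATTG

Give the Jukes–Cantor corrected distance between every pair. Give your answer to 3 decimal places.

X–Y: 10/27 sites differ → p ≈ 0.37037, d = −0.75 ln(1 − 0.493827) = 0.510658 ≈ 0.511.
X–Z: 13/27 sites differ → p ≈ 0.481481, d = −0.75 ln(1 − 0.641975) = 0.770364 ≈ 0.770.
Y–Z: 9/27 sites differ → p ≈ 0.333333, d = −0.75 ln(1 − 0.444444) = 0.440839 ≈ 0.441.

d(X,Y) = 0.511, d(X,Z) = 0.770, d(Y,Z) = 0.441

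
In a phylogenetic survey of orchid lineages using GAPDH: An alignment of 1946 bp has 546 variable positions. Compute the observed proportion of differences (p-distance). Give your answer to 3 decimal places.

0.281

p = 546/1946 = 0.280575… ≈ 0.281 (to 3 d.p.).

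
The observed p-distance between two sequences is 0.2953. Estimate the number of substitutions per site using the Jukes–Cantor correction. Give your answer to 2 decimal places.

0.38

d = −(3/4) ln(1 − 4p/3) = −0.75 ln(1 − 0.393733) = −0.75 ln(0.606267)
  = −0.75 × (-0.500435) = 0.375326 substitutions/site.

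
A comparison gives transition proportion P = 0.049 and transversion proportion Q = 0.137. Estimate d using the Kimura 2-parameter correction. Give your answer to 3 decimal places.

Under the Kimura two-parameter model, d = −½ ln(1 − 2P − Q) − ¼ ln(1 − 2Q).
1 − 2P − Q = 0.765, giving −½ ln(0.765) = 0.133940.
1 − 2Q = 0.726, giving −¼ ln(0.726) = 0.080051.
d = 0.133940 + 0.080051 = 0.213991.

0.214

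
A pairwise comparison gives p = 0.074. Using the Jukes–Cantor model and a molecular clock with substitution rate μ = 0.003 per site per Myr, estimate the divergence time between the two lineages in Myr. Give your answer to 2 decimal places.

d = −(3/4) ln(1 − 4p/3) = −0.75 ln(1 − 0.098667) = −0.75 ln(0.901333)
  = −0.75 × (-0.103881) = 0.077911 substitutions/site.
Under a molecular clock d = 2μt, so t = d/(2μ) = 0.077911 / (2 × 0.003) = 12.99 Myr.

12.99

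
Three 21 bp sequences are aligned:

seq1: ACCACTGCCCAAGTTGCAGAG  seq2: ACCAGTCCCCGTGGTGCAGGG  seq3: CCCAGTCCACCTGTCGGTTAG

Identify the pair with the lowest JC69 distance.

seq1 and seq2

seq1–seq2: 6/21 differ, p = 0.286, d = 0.360.
seq1–seq3: 10/21 differ, p = 0.476, d = 0.756.
seq2–seq3: 9/21 differ, p = 0.429, d = 0.635.
The smallest distance is between seq1 and seq2.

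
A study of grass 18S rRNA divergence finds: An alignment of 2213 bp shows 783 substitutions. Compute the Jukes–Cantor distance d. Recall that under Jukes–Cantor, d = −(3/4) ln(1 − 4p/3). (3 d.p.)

p = 783/2213 ≈ 0.353818.
d = −(3/4) ln(1 − 4p/3) = −0.75 ln(1 − 0.471757) = −0.75 ln(0.528243)
  = −0.75 × (-0.638199) = 0.478649 substitutions/site.

0.479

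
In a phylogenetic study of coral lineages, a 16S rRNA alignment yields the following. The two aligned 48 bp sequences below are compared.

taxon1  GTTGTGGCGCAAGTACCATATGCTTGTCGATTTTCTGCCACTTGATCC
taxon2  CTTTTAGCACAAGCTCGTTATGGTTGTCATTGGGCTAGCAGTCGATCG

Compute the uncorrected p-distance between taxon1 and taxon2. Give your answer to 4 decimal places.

The sequences differ at 19 of 48 positions.
p = 19/48 = 0.395833… ≈ 0.3958 (to 4 d.p.).

0.3958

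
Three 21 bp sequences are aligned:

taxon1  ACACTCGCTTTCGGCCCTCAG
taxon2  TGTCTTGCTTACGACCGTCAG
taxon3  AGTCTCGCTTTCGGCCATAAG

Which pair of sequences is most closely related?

taxon1 and taxon3

taxon1–taxon2: 7/21 differ, p = 0.333, d = 0.441.
taxon1–taxon3: 4/21 differ, p = 0.190, d = 0.220.
taxon2–taxon3: 6/21 differ, p = 0.286, d = 0.360.
The smallest distance is between taxon1 and taxon3.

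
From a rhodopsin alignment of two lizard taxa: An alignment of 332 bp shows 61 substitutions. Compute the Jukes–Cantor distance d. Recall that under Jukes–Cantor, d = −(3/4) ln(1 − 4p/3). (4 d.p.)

0.2108

p = 61/332 ≈ 0.183735.
d = −(3/4) ln(1 − 4p/3) = −0.75 ln(1 − 0.24498) = −0.75 ln(0.75502)
  = −0.75 × (-0.281011) = 0.210758 substitutions/site.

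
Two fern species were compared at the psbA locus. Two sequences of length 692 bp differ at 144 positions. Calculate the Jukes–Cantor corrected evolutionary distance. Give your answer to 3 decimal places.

p = 144/692 ≈ 0.208092.
d = −(3/4) ln(1 − 4p/3) = −0.75 ln(1 − 0.277456) = −0.75 ln(0.722544)
  = −0.75 × (-0.324977) = 0.243733 substitutions/site.

0.244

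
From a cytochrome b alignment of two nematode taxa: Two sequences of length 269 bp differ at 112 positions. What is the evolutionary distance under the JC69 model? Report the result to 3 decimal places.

0.608

p = 112/269 ≈ 0.416357.
d = −(3/4) ln(1 − 4p/3) = −0.75 ln(1 − 0.555143) = −0.75 ln(0.444857)
  = −0.75 × (-0.810002) = 0.607502 substitutions/site.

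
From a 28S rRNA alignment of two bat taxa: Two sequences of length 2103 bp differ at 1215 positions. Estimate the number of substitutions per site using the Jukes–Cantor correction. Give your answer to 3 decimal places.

p = 1215/2103 ≈ 0.577746.
d = −(3/4) ln(1 − 4p/3) = −0.75 ln(1 − 0.770328) = −0.75 ln(0.229672)
  = −0.75 × (-1.471103) = 1.103327 substitutions/site.

1.103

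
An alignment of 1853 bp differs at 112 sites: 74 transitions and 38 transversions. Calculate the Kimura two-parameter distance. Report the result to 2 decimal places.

P = 74/1853 ≈ 0.039935 and Q = 38/1853 ≈ 0.020507.
Under the Kimura two-parameter model, d = −½ ln(1 − 2P − Q) − ¼ ln(1 − 2Q).
1 − 2P − Q = 0.899623, giving −½ ln(0.899623) = 0.052890.
1 − 2Q = 0.958986, giving −¼ ln(0.958986) = 0.010470.
d = 0.052890 + 0.010470 = 0.063360.

0.06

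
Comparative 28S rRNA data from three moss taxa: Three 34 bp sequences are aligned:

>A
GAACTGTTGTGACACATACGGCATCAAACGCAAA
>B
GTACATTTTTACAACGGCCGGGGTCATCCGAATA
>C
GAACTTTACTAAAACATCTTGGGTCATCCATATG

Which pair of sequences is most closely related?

A–B: 16/34 differ, p = 0.471, d = 0.741.
A–C: 16/34 differ, p = 0.471, d = 0.741.
B–C: 12/34 differ, p = 0.353, d = 0.477.
The smallest distance is between B and C.

B and C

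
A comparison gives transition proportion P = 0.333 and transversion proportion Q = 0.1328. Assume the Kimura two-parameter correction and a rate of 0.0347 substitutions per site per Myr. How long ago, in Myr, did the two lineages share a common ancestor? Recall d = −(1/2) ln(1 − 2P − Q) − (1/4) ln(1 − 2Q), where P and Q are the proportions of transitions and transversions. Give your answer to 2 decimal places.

Under the Kimura two-parameter model, d = −½ ln(1 − 2P − Q) − ¼ ln(1 − 2Q).
1 − 2P − Q = 0.2012, giving −½ ln(0.2012) = 0.801728.
1 − 2Q = 0.7344, giving −¼ ln(0.7344) = 0.077175.
d = 0.801728 + 0.077175 = 0.878903.
Under a molecular clock d = 2μt, so t = d/(2μ) = 0.878903 / (2 × 0.0347) = 12.66 Myr.

12.66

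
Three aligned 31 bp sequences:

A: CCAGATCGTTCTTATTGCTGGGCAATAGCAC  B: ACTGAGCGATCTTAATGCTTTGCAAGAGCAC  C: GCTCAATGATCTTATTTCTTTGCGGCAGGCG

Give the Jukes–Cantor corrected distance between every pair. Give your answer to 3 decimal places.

A–B: 8/31 sites differ → p ≈ 0.258065, d = −0.75 ln(1 − 0.344087) = 0.316295 ≈ 0.316.
A–C: 15/31 sites differ → p ≈ 0.483871, d = −0.75 ln(1 − 0.645161) = 0.777068 ≈ 0.777.
B–C: 12/31 sites differ → p ≈ 0.387097, d = −0.75 ln(1 − 0.516129) = 0.544453 ≈ 0.544.

d(A,B) = 0.316, d(A,C) = 0.777, d(B,C) = 0.544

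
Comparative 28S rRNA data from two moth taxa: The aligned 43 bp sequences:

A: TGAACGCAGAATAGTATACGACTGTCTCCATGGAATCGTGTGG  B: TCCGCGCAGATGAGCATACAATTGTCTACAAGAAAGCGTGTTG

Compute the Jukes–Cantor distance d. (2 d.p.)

0.39

The sequences differ at 13 of 43 sites, so p = 13/43 ≈ 0.302326.
d = −(3/4) ln(1 − 4p/3) = −0.75 ln(1 − 0.403101) = −0.75 ln(0.596899)
  = −0.75 × (-0.516007) = 0.387005 substitutions/site.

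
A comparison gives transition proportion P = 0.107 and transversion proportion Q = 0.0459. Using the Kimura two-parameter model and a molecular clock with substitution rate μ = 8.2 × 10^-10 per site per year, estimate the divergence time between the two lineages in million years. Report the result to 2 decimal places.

106.44

Under the Kimura two-parameter model, d = −½ ln(1 − 2P − Q) − ¼ ln(1 − 2Q).
1 − 2P − Q = 0.7401, giving −½ ln(0.7401) = 0.150485.
1 − 2Q = 0.9082, giving −¼ ln(0.9082) = 0.024073.
d = 0.150485 + 0.024073 = 0.174558.
Under a molecular clock d = 2μt, so t = d/(2μ) = 0.174558 / (2 × 8.2 × 10^-10) = 106.44 million years.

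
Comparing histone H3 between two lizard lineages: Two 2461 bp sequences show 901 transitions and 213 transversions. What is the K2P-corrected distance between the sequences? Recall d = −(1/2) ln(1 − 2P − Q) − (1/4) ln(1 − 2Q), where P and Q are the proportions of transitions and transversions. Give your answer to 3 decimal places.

P = 901/2461 ≈ 0.366111 and Q = 213/2461 ≈ 0.08655.
Under the Kimura two-parameter model, d = −½ ln(1 − 2P − Q) − ¼ ln(1 − 2Q).
1 − 2P − Q = 0.181228, giving −½ ln(0.181228) = 0.854000.
1 − 2Q = 0.8269, giving −¼ ln(0.8269) = 0.047518.
d = 0.854000 + 0.047518 = 0.901518.

0.902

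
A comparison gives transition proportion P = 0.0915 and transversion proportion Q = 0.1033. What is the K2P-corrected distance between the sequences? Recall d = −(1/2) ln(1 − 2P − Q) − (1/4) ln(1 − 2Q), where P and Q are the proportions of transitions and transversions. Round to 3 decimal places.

Under the Kimura two-parameter model, d = −½ ln(1 − 2P − Q) − ¼ ln(1 − 2Q).
1 − 2P − Q = 0.7137, giving −½ ln(0.7137) = 0.168646.
1 − 2Q = 0.7934, giving −¼ ln(0.7934) = 0.057857.
d = 0.168646 + 0.057857 = 0.226503.

0.227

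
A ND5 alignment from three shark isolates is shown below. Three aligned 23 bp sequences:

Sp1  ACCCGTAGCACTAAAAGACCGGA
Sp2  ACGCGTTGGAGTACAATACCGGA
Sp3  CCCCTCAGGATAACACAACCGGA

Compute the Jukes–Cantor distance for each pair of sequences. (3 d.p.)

d(Sp1,Sp2) = 0.321, d(Sp1,Sp3) = 0.553, d(Sp2,Sp3) = 0.553

Sp1–Sp2: 6/23 sites differ → p ≈ 0.26087, d = −0.75 ln(1 − 0.347827) = 0.320584 ≈ 0.321.
Sp1–Sp3: 9/23 sites differ → p ≈ 0.391304, d = −0.75 ln(1 − 0.521739) = 0.553199 ≈ 0.553.
Sp2–Sp3: 9/23 sites differ → p ≈ 0.391304, d = −0.75 ln(1 − 0.521739) = 0.553199 ≈ 0.553.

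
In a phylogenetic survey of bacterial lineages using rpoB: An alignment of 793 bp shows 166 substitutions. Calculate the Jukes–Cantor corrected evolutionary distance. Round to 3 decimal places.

p = 166/793 ≈ 0.209332.
d = −(3/4) ln(1 − 4p/3) = −0.75 ln(1 − 0.279109) = −0.75 ln(0.720891)
  = −0.75 × (-0.327267) = 0.245450 substitutions/site.

0.245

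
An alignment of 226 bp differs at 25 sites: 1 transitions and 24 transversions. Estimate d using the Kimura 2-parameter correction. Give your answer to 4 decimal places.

P = 1/226 ≈ 0.004425 and Q = 24/226 ≈ 0.106195.
Under the Kimura two-parameter model, d = −½ ln(1 − 2P − Q) − ¼ ln(1 − 2Q).
1 − 2P − Q = 0.884955, giving −½ ln(0.884955) = 0.061109.
1 − 2Q = 0.78761, giving −¼ ln(0.78761) = 0.059688.
d = 0.061109 + 0.059688 = 0.120797.

0.1208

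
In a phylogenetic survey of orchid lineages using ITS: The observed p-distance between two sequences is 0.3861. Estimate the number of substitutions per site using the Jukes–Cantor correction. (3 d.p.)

0.542

d = −(3/4) ln(1 − 4p/3) = −0.75 ln(1 − 0.5148) = −0.75 ln(0.4852)
  = −0.75 × (-0.723194) = 0.542396 substitutions/site.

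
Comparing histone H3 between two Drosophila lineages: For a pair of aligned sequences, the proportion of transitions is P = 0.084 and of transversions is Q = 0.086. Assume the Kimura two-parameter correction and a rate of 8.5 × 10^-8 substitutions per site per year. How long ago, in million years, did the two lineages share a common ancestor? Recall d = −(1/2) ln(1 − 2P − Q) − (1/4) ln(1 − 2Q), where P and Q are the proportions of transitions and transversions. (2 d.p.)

Under the Kimura two-parameter model, d = −½ ln(1 − 2P − Q) − ¼ ln(1 − 2Q).
1 − 2P − Q = 0.746, giving −½ ln(0.746) = 0.146515.
1 − 2Q = 0.828, giving −¼ ln(0.828) = 0.047186.
d = 0.146515 + 0.047186 = 0.193701.
Under a molecular clock d = 2μt, so t = d/(2μ) = 0.193701 / (2 × 8.5 × 10^-8) = 1.14 million years.

1.14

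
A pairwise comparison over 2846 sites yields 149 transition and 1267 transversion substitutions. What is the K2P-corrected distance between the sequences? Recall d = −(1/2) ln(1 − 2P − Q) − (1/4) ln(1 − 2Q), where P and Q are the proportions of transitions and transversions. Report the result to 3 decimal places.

P = 149/2846 ≈ 0.052354 and Q = 1267/2846 ≈ 0.445186.
Under the Kimura two-parameter model, d = −½ ln(1 − 2P − Q) − ¼ ln(1 − 2Q).
1 − 2P − Q = 0.450106, giving −½ ln(0.450106) = 0.399136.
1 − 2Q = 0.109628, giving −¼ ln(0.109628) = 0.552666.
d = 0.399136 + 0.552666 = 0.951802.

0.952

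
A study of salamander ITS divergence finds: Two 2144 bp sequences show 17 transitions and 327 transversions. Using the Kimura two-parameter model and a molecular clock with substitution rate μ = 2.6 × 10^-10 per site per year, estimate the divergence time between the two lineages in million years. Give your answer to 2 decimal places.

P = 17/2144 ≈ 0.007929 and Q = 327/2144 ≈ 0.152519.
Under the Kimura two-parameter model, d = −½ ln(1 − 2P − Q) − ¼ ln(1 − 2Q).
1 − 2P − Q = 0.831623, giving −½ ln(0.831623) = 0.092188.
1 − 2Q = 0.694962, giving −¼ ln(0.694962) = 0.090975.
d = 0.092188 + 0.090975 = 0.183163.
Under a molecular clock d = 2μt, so t = d/(2μ) = 0.183163 / (2 × 2.6 × 10^-10) = 352.24 million years.

352.24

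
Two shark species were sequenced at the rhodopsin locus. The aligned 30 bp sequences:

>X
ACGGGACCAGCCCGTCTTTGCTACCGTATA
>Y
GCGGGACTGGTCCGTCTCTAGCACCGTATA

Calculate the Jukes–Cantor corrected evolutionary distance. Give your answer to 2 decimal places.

The sequences differ at 8 of 30 sites (1, 8, 9, 11, 18, 20, 21, 22), so p = 8/30 ≈ 0.266667.
d = −(3/4) ln(1 − 4p/3) = −0.75 ln(1 − 0.355556) = −0.75 ln(0.644444)
  = −0.75 × (-0.439367) = 0.329525 substitutions/site.

0.33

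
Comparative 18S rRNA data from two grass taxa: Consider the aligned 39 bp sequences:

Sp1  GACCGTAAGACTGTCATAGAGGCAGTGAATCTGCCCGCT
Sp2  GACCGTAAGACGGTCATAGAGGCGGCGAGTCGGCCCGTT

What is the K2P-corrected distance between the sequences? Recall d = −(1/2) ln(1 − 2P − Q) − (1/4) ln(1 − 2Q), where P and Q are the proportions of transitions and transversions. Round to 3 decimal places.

0.175

Of 39 sites, 4 differences are transitions and 2 are transversions, so P = 4/39 ≈ 0.102564 and Q = 2/39 ≈ 0.051282.
Under the Kimura two-parameter model, d = −½ ln(1 − 2P − Q) − ¼ ln(1 − 2Q).
1 − 2P − Q = 0.74359, giving −½ ln(0.74359) = 0.148133.
1 − 2Q = 0.897436, giving −¼ ln(0.897436) = 0.027053.
d = 0.148133 + 0.027053 = 0.175186.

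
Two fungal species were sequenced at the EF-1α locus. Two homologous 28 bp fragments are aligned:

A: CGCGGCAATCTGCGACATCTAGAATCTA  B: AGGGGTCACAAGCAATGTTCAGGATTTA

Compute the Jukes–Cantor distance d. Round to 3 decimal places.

0.824

The sequences differ at 14 of 28 sites, so p = 14/28 = 0.5.
d = −(3/4) ln(1 − 4p/3) = −0.75 ln(1 − 0.666667) = −0.75 ln(0.333333)
  = −0.75 × (-1.098613) = 0.823960 substitutions/site.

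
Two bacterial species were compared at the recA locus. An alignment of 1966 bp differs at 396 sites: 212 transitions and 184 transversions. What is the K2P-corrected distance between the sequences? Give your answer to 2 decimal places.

P = 212/1966 ≈ 0.107833 and Q = 184/1966 ≈ 0.093591.
Under the Kimura two-parameter model, d = −½ ln(1 − 2P − Q) − ¼ ln(1 − 2Q).
1 − 2P − Q = 0.690743, giving −½ ln(0.690743) = 0.184994.
1 − 2Q = 0.812818, giving −¼ ln(0.812818) = 0.051812.
d = 0.184994 + 0.051812 = 0.236806.

0.24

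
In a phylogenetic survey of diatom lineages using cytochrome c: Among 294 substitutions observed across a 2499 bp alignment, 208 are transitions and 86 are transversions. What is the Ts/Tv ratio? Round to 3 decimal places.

2.419

R = 208/86 = 2.418604… ≈ 2.419 (to 3 d.p.).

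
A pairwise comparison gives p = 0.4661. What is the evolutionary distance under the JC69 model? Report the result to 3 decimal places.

d = −(3/4) ln(1 − 4p/3) = −0.75 ln(1 − 0.621467) = −0.75 ln(0.378533)
  = −0.75 × (-0.971452) = 0.728589 substitutions/site.

0.729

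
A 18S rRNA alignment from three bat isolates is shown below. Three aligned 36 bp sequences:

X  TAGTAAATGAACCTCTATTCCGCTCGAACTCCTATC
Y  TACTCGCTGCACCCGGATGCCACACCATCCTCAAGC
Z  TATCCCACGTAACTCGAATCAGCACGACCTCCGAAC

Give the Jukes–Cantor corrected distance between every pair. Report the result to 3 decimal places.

d(X,Y) = 0.745, d(X,Z) = 0.548, d(Y,Z) = 0.912

X–Y: 17/36 sites differ → p ≈ 0.472222, d = −0.75 ln(1 − 0.629629) = 0.744938 ≈ 0.745.
X–Z: 14/36 sites differ → p ≈ 0.388889, d = −0.75 ln(1 − 0.518519) = 0.548166 ≈ 0.548.
Y–Z: 19/36 sites differ → p ≈ 0.527778, d = −0.75 ln(1 − 0.703704) = 0.912297 ≈ 0.912.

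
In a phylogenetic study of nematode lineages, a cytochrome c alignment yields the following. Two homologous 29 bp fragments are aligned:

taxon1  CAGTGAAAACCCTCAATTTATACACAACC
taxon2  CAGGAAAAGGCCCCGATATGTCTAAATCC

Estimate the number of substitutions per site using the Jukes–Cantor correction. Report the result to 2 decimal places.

0.60

The sequences differ at 12 of 29 sites, so p = 12/29 ≈ 0.413793.
d = −(3/4) ln(1 − 4p/3) = −0.75 ln(1 − 0.551724) = −0.75 ln(0.448276)
  = −0.75 × (-0.802346) = 0.601760 substitutions/site.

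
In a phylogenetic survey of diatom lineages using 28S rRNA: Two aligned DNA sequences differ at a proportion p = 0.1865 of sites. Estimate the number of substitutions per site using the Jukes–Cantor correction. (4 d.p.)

d = −(3/4) ln(1 − 4p/3) = −0.75 ln(1 − 0.248667) = −0.75 ln(0.751333)
  = −0.75 × (-0.285906) = 0.214430 substitutions/site.

0.2144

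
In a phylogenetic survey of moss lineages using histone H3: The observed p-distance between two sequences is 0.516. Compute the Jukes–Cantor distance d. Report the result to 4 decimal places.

d = −(3/4) ln(1 − 4p/3) = −0.75 ln(1 − 0.688) = −0.75 ln(0.312)
  = −0.75 × (-1.164752) = 0.873564 substitutions/site.

0.8736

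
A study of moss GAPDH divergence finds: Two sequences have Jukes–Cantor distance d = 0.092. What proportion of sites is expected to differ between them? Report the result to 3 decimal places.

0.087

p = (3/4)(1 − e^(−4d/3)) = 0.75 × (1 − e^(-0.122667)) = 0.75 × (1 − 0.884558) = 0.086582.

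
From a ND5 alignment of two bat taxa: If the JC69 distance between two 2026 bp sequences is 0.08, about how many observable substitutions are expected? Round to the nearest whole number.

154

Invert JC69: p = (3/4)(1 − e^(−4d/3)) = 0.75 × (1 − e^(-0.106667)) = 0.75 × (1 − 0.898825) = 0.075881.
Expected differing sites = pL ≈ 0.075881 × 2026 = 153.734906 ≈ 154.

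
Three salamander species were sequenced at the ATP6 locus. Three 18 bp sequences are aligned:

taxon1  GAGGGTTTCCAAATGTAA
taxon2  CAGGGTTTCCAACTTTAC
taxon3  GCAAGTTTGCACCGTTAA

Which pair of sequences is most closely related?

taxon1 and taxon2

taxon1–taxon2: 4/18 differ, p = 0.222, d = 0.264.
taxon1–taxon3: 8/18 differ, p = 0.444, d = 0.673.
taxon2–taxon3: 8/18 differ, p = 0.444, d = 0.673.
The smallest distance is between taxon1 and taxon2.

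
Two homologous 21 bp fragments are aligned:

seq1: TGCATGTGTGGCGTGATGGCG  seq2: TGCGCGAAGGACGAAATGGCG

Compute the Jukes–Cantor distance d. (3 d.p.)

0.532

The sequences differ at 8 of 21 sites (4, 5, 7, 8, 9, 11, 14, 15), so p = 8/21 ≈ 0.380952.
d = −(3/4) ln(1 − 4p/3) = −0.75 ln(1 − 0.507936) = −0.75 ln(0.492064)
  = −0.75 × (-0.709146) = 0.531860 substitutions/site.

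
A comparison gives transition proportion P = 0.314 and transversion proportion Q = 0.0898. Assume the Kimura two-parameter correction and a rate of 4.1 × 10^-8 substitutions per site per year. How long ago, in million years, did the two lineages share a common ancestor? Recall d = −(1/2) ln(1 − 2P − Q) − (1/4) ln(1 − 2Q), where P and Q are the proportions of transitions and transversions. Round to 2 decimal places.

Under the Kimura two-parameter model, d = −½ ln(1 − 2P − Q) − ¼ ln(1 − 2Q).
1 − 2P − Q = 0.2822, giving −½ ln(0.2822) = 0.632570.
1 − 2Q = 0.8204, giving −¼ ln(0.8204) = 0.049491.
d = 0.632570 + 0.049491 = 0.682061.
Under a molecular clock d = 2μt, so t = d/(2μ) = 0.682061 / (2 × 4.1 × 10^-8) = 8.32 million years.

8.32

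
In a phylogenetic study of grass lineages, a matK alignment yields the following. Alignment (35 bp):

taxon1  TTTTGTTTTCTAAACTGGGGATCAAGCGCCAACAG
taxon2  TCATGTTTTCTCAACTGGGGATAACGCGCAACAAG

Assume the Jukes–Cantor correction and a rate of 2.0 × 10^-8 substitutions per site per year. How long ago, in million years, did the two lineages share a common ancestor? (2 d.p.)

6.82

The sequences differ at 8 of 35 sites (2, 3, 12, 23, 25, 30, 32, 33), so p = 8/35 ≈ 0.228571.
d = −(3/4) ln(1 − 4p/3) = −0.75 ln(1 − 0.304761) = −0.75 ln(0.695239)
  = −0.75 × (-0.363500) = 0.272625 substitutions/site.
Under a molecular clock d = 2μt, so t = d/(2μ) = 0.272625 / (2 × 2.0 × 10^-8) = 6.82 million years.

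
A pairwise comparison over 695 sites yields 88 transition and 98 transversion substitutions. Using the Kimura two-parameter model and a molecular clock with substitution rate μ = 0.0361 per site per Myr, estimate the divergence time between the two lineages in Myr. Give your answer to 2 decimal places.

4.62

P = 88/695 ≈ 0.126619 and Q = 98/695 ≈ 0.141007.
Under the Kimura two-parameter model, d = −½ ln(1 − 2P − Q) − ¼ ln(1 − 2Q).
1 − 2P − Q = 0.605755, giving −½ ln(0.605755) = 0.250640.
1 − 2Q = 0.717986, giving −¼ ln(0.717986) = 0.082826.
d = 0.250640 + 0.082826 = 0.333466.
Under a molecular clock d = 2μt, so t = d/(2μ) = 0.333466 / (2 × 0.0361) = 4.62 Myr.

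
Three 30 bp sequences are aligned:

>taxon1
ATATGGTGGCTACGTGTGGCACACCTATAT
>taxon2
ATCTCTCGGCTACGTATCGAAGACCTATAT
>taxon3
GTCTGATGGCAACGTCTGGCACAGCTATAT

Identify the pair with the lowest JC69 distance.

taxon1–taxon2: 8/30 differ, p = 0.267, d = 0.330.
taxon1–taxon3: 6/30 differ, p = 0.200, d = 0.233.
taxon2–taxon3: 10/30 differ, p = 0.333, d = 0.441.
The smallest distance is between taxon1 and taxon3.

taxon1 and taxon3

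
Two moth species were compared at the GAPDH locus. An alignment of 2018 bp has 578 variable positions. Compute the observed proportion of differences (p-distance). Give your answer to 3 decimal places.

0.286

p = 578/2018 = 0.286422… ≈ 0.286 (to 3 d.p.).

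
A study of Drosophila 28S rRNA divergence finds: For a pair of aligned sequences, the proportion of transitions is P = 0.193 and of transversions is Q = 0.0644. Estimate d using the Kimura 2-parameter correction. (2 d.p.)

Under the Kimura two-parameter model, d = −½ ln(1 − 2P − Q) − ¼ ln(1 − 2Q).
1 − 2P − Q = 0.5496, giving −½ ln(0.5496) = 0.299282.
1 − 2Q = 0.8712, giving −¼ ln(0.8712) = 0.034471.
d = 0.299282 + 0.034471 = 0.333753.

0.33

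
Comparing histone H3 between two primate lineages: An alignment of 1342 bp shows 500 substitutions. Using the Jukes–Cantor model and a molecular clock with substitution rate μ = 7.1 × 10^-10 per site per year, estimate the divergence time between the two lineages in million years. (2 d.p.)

p = 500/1342 ≈ 0.372578.
d = −(3/4) ln(1 − 4p/3) = −0.75 ln(1 − 0.496771) = −0.75 ln(0.503229)
  = −0.75 × (-0.686710) = 0.515033 substitutions/site.
Under a molecular clock d = 2μt, so t = d/(2μ) = 0.515033 / (2 × 7.1 × 10^-10) = 362.70 million years.

362.70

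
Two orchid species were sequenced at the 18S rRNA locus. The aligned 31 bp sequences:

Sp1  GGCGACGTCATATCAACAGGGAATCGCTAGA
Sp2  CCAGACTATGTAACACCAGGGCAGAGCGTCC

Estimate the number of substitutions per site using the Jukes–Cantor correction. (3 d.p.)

The sequences differ at 16 of 31 sites, so p = 16/31 ≈ 0.516129.
d = −(3/4) ln(1 − 4p/3) = −0.75 ln(1 − 0.688172) = −0.75 ln(0.311828)
  = −0.75 × (-1.165304) = 0.873978 substitutions/site.

0.874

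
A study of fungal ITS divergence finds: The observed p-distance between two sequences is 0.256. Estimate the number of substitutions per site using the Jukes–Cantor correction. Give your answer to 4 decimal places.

0.3132

d = −(3/4) ln(1 − 4p/3) = −0.75 ln(1 − 0.341333) = −0.75 ln(0.658667)
  = −0.75 × (-0.417537) = 0.313153 substitutions/site.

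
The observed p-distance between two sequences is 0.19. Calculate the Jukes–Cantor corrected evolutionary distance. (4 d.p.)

0.2191

d = −(3/4) ln(1 − 4p/3) = −0.75 ln(1 − 0.253333) = −0.75 ln(0.746667)
  = −0.75 × (-0.292136) = 0.219102 substitutions/site.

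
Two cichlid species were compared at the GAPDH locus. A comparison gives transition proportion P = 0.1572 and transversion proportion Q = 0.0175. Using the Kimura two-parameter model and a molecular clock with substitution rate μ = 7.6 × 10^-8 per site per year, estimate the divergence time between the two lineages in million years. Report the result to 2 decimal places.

1.39

Under the Kimura two-parameter model, d = −½ ln(1 − 2P − Q) − ¼ ln(1 − 2Q).
1 − 2P − Q = 0.6681, giving −½ ln(0.6681) = 0.201659.
1 − 2Q = 0.965, giving −¼ ln(0.965) = 0.008907.
d = 0.201659 + 0.008907 = 0.210566.
Under a molecular clock d = 2μt, so t = d/(2μ) = 0.210566 / (2 × 7.6 × 10^-8) = 1.39 million years.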